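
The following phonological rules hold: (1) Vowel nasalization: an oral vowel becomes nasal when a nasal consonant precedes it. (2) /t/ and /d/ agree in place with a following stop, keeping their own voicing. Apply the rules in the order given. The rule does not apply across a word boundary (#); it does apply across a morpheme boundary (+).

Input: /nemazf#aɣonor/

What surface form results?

[nẽmãzf#aɣonõr]

Rule 1: /e/ after nasal /n/ → [ẽ]
Rule 1: /a/ after nasal /m/ → [ã]
Rule 1: /o/ after nasal /n/ → [õ]
After rule 1: nẽmãzf#aɣonõr
Rule 2: no segment meets the rule's conditions; no change.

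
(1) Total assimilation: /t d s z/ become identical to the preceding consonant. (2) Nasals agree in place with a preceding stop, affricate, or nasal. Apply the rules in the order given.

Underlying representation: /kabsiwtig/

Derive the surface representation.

Rule 1: /s/ after /b/ → [b] (total assimilation)
Rule 1: /t/ after /w/ → [w] (total assimilation)
After rule 1: kabbiwwig
Rule 2: no segment meets the rule's conditions; no change.

[kabbiwwig]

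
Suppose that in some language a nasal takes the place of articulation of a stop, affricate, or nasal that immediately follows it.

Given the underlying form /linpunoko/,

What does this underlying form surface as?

[limpunoko]

/n/ before /p/ (labial) → [m]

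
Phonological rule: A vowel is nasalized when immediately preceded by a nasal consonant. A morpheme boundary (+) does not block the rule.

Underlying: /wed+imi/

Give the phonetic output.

/i/ after nasal /m/ → [ĩ]

[wed+imĩ]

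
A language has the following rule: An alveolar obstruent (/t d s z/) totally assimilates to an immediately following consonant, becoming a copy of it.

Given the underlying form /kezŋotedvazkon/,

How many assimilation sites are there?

/z/ before /ŋ/ → [ŋ] (total assimilation)
/d/ before /v/ → [v] (total assimilation)
/z/ before /k/ → [k] (total assimilation)
3 segments change.

3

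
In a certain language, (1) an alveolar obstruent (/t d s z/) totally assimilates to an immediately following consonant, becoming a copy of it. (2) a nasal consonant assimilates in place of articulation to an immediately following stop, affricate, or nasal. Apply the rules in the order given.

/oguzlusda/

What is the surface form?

Rule 1: /z/ before /l/ → [l] (total assimilation)
Rule 1: /s/ before /d/ → [d] (total assimilation)
After rule 1: ogulludda
Rule 2: no segment meets the rule's conditions; no change.

[ogulludda]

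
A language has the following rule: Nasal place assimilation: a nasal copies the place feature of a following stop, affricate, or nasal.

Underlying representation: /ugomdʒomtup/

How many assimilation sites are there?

2

/m/ before /dʒ/ (palatal) → [ɲ]
/m/ before /t/ (alveolar) → [n]
2 segments change.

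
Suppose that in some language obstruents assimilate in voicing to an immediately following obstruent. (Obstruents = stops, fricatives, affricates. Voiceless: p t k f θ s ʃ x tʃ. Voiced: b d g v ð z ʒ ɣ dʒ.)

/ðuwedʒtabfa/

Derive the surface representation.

/dʒ/ before /t/ (voiceless) → [tʃ]
/b/ before /f/ (voiceless) → [p]

[ðuwetʃtapfa]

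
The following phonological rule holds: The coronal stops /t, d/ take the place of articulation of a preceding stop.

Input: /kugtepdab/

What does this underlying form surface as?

[kugkepbab]

/t/ after /g/ (velar) → [k]
/d/ after /p/ (labial) → [b]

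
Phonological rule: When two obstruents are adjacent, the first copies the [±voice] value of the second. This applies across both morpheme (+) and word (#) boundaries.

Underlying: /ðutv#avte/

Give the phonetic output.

/t/ before /v/ (voiced) → [d]
/v/ before /t/ (voiceless) → [f]

[ðudv#afte]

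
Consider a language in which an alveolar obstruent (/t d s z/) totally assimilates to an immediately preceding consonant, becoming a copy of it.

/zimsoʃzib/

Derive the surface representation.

[zimmoʃʃib]

/s/ after /m/ → [m] (total assimilation)
/z/ after /ʃ/ → [ʃ] (total assimilation)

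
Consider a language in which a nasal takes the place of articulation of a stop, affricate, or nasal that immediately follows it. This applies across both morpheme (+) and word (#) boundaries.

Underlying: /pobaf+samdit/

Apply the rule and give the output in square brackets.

[pobaf+sandit]

/m/ before /d/ (alveolar) → [n]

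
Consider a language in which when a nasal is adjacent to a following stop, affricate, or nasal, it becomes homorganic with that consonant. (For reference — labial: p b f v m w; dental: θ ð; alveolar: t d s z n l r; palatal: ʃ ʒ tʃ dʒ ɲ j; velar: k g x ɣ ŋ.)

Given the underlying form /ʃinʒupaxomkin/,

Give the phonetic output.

[ʃinʒupaxoŋkin]

/m/ before /k/ (velar) → [ŋ]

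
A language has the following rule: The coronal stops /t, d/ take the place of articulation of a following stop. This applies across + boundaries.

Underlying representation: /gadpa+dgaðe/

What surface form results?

[gabpa+ggaðe]

/d/ before /p/ (labial) → [b]
/d/ before /g/ (velar) → [g]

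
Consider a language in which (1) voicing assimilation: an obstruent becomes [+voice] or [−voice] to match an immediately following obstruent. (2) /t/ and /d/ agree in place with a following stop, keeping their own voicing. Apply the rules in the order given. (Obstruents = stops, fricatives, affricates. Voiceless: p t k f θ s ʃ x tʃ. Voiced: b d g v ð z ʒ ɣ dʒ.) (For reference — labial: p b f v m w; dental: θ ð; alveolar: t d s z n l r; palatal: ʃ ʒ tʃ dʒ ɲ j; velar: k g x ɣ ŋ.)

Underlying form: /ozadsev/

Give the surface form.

[ozatsev]

Rule 1: /d/ before /s/ (voiceless) → [t]
After rule 1: ozatsev
Rule 2: no segment meets the rule's conditions; no change.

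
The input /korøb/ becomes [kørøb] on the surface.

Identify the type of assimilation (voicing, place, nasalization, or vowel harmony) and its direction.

/o/→[ø].
Vowels agree with the last vowel, so the harmony is regressive.

vowel harmony, regressive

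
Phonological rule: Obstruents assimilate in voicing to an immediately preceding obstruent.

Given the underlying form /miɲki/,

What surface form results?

no segment meets the rule's conditions; no change.

[miɲki]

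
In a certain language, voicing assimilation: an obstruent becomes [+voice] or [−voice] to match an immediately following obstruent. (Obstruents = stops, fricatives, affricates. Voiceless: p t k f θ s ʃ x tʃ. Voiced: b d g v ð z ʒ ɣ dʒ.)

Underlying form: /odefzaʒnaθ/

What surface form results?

[odevzaʒnaθ]

/f/ before /z/ (voiced) → [v]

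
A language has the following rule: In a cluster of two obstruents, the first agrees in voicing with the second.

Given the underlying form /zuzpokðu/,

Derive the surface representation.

/z/ before /p/ (voiceless) → [s]
/k/ before /ð/ (voiced) → [g]

[zuspogðu]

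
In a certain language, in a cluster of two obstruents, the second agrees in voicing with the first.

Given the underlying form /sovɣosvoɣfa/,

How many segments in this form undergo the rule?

/v/ after /s/ (voiceless) → [f]
/f/ after /ɣ/ (voiced) → [v]
2 segments change.

2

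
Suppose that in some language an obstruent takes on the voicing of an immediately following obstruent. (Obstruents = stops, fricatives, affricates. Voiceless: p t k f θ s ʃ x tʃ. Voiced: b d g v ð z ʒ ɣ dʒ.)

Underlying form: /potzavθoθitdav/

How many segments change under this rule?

3

/t/ before /z/ (voiced) → [d]
/v/ before /θ/ (voiceless) → [f]
/t/ before /d/ (voiced) → [d]
3 segments change.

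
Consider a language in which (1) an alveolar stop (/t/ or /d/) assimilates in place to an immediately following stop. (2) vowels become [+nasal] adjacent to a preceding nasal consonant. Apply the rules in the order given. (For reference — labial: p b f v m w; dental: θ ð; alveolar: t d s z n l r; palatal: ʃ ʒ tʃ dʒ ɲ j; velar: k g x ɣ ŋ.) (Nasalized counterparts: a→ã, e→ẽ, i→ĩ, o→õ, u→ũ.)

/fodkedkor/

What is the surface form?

[fogkegkor]

Rule 1: /d/ before /k/ (velar) → [g]
Rule 1: /d/ before /k/ (velar) → [g]
After rule 1: fogkegkor
Rule 2: no segment meets the rule's conditions; no change.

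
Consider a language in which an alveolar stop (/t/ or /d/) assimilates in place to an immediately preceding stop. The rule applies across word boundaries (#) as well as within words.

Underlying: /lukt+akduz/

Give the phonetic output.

/t/ after /k/ (velar) → [k]
/d/ after /k/ (velar) → [g]

[lukk+akguz]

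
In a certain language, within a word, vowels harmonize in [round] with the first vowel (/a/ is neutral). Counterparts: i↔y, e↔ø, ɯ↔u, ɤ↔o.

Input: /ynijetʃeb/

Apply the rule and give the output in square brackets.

/i/ harmonizes with /y/ ([+round]) → [y]
/e/ harmonizes with /y/ ([+round]) → [ø]
/e/ harmonizes with /y/ ([+round]) → [ø]

[ynyjøtʃøb]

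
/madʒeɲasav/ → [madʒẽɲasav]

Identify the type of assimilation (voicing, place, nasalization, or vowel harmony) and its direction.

/e/→[ẽ].
Each target copies a feature from the following segment, so the direction is regressive.

nasalization, regressive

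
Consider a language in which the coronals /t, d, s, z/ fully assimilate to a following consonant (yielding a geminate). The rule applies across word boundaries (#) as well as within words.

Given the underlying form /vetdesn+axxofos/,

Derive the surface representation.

/t/ before /d/ → [d] (total assimilation)
/s/ before /n/ → [n] (total assimilation)

[veddenn+axxofos]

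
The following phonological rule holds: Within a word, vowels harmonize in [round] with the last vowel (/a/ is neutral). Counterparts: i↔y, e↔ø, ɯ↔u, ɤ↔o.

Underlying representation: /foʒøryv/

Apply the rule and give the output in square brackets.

no segment meets the rule's conditions; no change.

[foʒøryv]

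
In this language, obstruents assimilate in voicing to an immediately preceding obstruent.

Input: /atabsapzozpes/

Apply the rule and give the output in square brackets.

[atabzapsozbes]

/s/ after /b/ (voiced) → [z]
/z/ after /p/ (voiceless) → [s]
/p/ after /z/ (voiced) → [b]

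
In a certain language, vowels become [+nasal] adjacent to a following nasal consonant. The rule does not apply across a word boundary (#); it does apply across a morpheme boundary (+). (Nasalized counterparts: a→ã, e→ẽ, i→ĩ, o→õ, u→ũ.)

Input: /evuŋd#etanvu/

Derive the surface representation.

[evũŋd#etãnvu]

/u/ before nasal /ŋ/ → [ũ]
/a/ before nasal /n/ → [ã]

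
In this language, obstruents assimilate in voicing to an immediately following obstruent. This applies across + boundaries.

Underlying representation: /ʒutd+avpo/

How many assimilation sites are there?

/t/ before /d/ (voiced) → [d]
/v/ before /p/ (voiceless) → [f]
2 segments change.

2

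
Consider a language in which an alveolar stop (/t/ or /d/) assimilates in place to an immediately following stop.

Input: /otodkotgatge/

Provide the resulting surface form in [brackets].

/d/ before /k/ (velar) → [g]
/t/ before /g/ (velar) → [k]
/t/ before /g/ (velar) → [k]

[otogkokgakge]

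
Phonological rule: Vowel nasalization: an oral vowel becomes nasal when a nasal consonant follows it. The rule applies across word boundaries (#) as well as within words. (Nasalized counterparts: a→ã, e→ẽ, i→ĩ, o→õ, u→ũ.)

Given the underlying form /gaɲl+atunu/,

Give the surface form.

/a/ before nasal /ɲ/ → [ã]
/u/ before nasal /n/ → [ũ]

[gãɲl+atũnu]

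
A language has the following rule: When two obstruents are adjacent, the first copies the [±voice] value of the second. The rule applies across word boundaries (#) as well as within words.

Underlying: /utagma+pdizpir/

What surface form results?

/p/ before /d/ (voiced) → [b]
/z/ before /p/ (voiceless) → [s]

[utagma+bdispir]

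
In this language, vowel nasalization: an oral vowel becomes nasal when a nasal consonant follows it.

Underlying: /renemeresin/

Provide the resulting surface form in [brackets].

[rẽnẽmeresĩn]

/e/ before nasal /n/ → [ẽ]
/e/ before nasal /m/ → [ẽ]
/i/ before nasal /n/ → [ĩ]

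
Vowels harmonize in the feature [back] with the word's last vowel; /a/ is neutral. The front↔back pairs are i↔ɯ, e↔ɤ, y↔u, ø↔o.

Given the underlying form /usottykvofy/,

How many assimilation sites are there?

3

/u/ harmonizes with /y/ ([-back]) → [y]
/o/ harmonizes with /y/ ([-back]) → [ø]
/o/ harmonizes with /y/ ([-back]) → [ø]
3 segments change.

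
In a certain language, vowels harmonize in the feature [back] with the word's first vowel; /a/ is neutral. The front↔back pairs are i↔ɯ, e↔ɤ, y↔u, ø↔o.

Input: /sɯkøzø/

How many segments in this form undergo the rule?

/ø/ harmonizes with /ɯ/ ([+back]) → [o]
/ø/ harmonizes with /ɯ/ ([+back]) → [o]
2 segments change.

2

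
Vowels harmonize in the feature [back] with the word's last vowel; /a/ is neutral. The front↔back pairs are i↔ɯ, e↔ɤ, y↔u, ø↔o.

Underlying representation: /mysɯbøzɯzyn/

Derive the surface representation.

/ɯ/ harmonizes with /y/ ([-back]) → [i]
/ɯ/ harmonizes with /y/ ([-back]) → [i]

[mysibøzizyn]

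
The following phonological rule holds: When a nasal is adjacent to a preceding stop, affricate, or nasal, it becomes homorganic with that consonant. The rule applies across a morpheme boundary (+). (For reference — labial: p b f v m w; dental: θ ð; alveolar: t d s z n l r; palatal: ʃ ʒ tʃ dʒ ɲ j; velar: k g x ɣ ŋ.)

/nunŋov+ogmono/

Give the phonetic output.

/ŋ/ after /n/ (alveolar) → [n]
/m/ after /g/ (velar) → [ŋ]

[nunnov+ogŋono]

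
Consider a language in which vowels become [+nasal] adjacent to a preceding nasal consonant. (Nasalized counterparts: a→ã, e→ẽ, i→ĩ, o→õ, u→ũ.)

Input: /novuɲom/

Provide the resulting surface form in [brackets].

[nõvuɲõm]

/o/ after nasal /n/ → [õ]
/o/ after nasal /ɲ/ → [õ]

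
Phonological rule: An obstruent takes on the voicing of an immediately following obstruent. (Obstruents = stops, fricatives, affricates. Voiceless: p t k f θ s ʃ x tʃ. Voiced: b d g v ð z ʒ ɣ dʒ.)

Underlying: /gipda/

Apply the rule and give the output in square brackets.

/p/ before /d/ (voiced) → [b]

[gibda]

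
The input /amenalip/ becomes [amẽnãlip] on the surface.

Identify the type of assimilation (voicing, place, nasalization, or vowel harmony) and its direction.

/e/→[ẽ] /a/→[ã].
Each target copies a feature from the preceding segment, so the direction is progressive.

nasalization, progressive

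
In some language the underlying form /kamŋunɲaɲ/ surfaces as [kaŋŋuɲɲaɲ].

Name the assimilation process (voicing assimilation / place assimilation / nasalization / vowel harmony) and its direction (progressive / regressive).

/m/→[ŋ] /n/→[ɲ].
Each target copies a feature from the following segment, so the direction is regressive.

place assimilation, regressive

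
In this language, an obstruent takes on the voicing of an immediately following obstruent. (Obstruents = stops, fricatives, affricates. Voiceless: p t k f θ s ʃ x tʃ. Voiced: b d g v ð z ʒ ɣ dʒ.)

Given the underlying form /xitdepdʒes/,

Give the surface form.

/t/ before /d/ (voiced) → [d]
/p/ before /dʒ/ (voiced) → [b]

[xiddebdʒes]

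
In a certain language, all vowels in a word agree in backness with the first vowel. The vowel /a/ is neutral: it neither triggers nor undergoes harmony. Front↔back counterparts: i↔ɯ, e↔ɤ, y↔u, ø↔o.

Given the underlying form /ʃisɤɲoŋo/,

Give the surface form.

/ɤ/ harmonizes with /i/ ([-back]) → [e]
/o/ harmonizes with /i/ ([-back]) → [ø]
/o/ harmonizes with /i/ ([-back]) → [ø]

[ʃiseɲøŋø]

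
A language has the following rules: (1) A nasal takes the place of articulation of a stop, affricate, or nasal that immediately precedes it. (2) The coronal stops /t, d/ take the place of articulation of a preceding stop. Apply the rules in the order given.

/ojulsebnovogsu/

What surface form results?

Rule 1: /n/ after /b/ (labial) → [m]
After rule 1: ojulsebmovogsu
Rule 2: no segment meets the rule's conditions; no change.

[ojulsebmovogsu]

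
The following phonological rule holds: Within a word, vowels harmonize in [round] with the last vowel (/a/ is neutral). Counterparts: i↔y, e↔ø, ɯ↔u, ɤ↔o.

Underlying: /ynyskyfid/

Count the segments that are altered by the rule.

3

/y/ harmonizes with /i/ ([-round]) → [i]
/y/ harmonizes with /i/ ([-round]) → [i]
/y/ harmonizes with /i/ ([-round]) → [i]
3 segments change.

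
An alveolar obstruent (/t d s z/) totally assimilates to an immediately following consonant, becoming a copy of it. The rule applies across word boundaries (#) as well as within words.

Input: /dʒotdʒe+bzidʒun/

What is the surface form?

[dʒodʒdʒe+bzidʒun]

/t/ before /dʒ/ → [dʒ] (total assimilation)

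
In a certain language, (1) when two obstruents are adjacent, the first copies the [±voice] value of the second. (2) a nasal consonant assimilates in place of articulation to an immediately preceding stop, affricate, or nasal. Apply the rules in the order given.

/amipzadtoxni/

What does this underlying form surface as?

[amibzattoxni]

Rule 1: /p/ before /z/ (voiced) → [b]
Rule 1: /d/ before /t/ (voiceless) → [t]
After rule 1: amibzattoxni
Rule 2: no segment meets the rule's conditions; no change.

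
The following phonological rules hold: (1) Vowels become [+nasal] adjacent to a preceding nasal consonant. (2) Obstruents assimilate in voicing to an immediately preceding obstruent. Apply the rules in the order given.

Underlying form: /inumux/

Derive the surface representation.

[inũmũx]

Rule 1: /u/ after nasal /n/ → [ũ]
Rule 1: /u/ after nasal /m/ → [ũ]
After rule 1: inũmũx
Rule 2: no segment meets the rule's conditions; no change.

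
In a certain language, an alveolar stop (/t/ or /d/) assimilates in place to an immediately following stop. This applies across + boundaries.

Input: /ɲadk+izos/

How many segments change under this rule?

1

/d/ before /k/ (velar) → [g]
1 segment changes.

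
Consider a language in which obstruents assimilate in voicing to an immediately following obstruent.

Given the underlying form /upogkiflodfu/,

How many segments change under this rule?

2

/g/ before /k/ (voiceless) → [k]
/d/ before /f/ (voiceless) → [t]
2 segments change.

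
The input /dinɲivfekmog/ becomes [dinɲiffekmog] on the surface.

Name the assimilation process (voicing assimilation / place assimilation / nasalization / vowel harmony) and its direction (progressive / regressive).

/v/→[f].
Each target copies a feature from the following segment, so the direction is regressive.

voicing assimilation, regressive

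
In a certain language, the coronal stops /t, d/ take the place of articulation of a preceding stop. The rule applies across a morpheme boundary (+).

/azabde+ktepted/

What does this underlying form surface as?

[azabbe+kkepped]

/d/ after /b/ (labial) → [b]
/t/ after /k/ (velar) → [k]
/t/ after /p/ (labial) → [p]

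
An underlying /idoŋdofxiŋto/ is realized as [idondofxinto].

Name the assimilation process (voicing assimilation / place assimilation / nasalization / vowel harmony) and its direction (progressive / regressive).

place assimilation, regressive

/ŋ/→[n] /ŋ/→[n].
Each target copies a feature from the following segment, so the direction is regressive.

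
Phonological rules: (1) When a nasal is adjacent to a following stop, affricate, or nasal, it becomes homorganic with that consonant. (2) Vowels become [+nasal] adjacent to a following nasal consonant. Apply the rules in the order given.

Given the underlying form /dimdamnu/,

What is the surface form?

[dĩndãnnu]

Rule 1: /m/ before /d/ (alveolar) → [n]
Rule 1: /m/ before /n/ (alveolar) → [n]
After rule 1: dindannu
Rule 2: /i/ before nasal /n/ → [ĩ]
Rule 2: /a/ before nasal /n/ → [ã]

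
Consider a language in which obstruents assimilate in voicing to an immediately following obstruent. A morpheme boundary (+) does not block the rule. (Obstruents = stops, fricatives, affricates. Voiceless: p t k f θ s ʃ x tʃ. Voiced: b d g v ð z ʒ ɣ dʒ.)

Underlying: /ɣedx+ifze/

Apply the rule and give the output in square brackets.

[ɣetx+ivze]

/d/ before /x/ (voiceless) → [t]
/f/ before /z/ (voiced) → [v]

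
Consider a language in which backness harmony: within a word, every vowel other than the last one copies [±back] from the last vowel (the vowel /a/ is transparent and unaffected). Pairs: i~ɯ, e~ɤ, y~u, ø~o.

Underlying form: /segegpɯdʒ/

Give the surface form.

[sɤgɤgpɯdʒ]

/e/ harmonizes with /ɯ/ ([+back]) → [ɤ]
/e/ harmonizes with /ɯ/ ([+back]) → [ɤ]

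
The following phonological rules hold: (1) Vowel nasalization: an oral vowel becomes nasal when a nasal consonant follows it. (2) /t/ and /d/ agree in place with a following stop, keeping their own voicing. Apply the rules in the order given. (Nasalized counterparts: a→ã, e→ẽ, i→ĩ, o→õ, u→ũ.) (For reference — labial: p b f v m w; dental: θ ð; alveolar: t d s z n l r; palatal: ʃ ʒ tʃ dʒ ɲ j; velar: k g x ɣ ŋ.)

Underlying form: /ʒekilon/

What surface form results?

Rule 1: /o/ before nasal /n/ → [õ]
After rule 1: ʒekilõn
Rule 2: no segment meets the rule's conditions; no change.

[ʒekilõn]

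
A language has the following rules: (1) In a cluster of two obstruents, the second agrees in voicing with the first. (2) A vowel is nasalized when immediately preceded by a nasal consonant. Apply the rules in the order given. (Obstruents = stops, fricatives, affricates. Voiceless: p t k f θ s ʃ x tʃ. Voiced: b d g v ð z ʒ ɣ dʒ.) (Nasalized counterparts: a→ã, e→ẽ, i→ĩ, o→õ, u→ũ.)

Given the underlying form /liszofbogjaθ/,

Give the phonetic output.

Rule 1: /z/ after /s/ (voiceless) → [s]
Rule 1: /b/ after /f/ (voiceless) → [p]
After rule 1: lissofpogjaθ
Rule 2: no segment meets the rule's conditions; no change.

[lissofpogjaθ]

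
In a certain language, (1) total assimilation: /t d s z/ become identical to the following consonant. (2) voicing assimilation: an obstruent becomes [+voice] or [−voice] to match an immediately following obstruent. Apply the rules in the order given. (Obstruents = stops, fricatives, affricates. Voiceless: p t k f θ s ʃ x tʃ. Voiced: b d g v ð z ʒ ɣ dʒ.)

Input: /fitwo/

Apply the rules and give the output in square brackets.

[fiwwo]

Rule 1: /t/ before /w/ → [w] (total assimilation)
After rule 1: fiwwo
Rule 2: no segment meets the rule's conditions; no change.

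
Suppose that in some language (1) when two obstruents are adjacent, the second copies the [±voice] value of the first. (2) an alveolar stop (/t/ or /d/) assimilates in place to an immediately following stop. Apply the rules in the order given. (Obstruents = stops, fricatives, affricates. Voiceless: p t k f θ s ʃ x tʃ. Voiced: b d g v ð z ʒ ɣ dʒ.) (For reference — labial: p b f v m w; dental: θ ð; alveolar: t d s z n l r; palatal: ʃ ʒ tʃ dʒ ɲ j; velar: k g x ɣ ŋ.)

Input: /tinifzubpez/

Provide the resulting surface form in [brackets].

Rule 1: /z/ after /f/ (voiceless) → [s]
Rule 1: /p/ after /b/ (voiced) → [b]
After rule 1: tinifsubbez
Rule 2: no segment meets the rule's conditions; no change.

[tinifsubbez]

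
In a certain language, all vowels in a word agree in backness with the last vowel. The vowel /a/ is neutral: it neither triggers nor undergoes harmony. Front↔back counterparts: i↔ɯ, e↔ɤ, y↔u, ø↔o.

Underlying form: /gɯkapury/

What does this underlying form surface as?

[gikapyry]

/ɯ/ harmonizes with /y/ ([-back]) → [i]
/u/ harmonizes with /y/ ([-back]) → [y]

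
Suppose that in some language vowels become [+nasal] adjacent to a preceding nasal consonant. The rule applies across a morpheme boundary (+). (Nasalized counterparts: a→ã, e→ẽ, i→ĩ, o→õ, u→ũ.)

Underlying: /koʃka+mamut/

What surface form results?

[koʃka+mãmũt]

/a/ after nasal /m/ → [ã]
/u/ after nasal /m/ → [ũ]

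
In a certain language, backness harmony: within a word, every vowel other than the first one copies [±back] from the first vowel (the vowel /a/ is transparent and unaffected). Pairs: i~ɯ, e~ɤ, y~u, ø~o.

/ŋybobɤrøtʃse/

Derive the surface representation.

/o/ harmonizes with /y/ ([-back]) → [ø]
/ɤ/ harmonizes with /y/ ([-back]) → [e]

[ŋybøberøtʃse]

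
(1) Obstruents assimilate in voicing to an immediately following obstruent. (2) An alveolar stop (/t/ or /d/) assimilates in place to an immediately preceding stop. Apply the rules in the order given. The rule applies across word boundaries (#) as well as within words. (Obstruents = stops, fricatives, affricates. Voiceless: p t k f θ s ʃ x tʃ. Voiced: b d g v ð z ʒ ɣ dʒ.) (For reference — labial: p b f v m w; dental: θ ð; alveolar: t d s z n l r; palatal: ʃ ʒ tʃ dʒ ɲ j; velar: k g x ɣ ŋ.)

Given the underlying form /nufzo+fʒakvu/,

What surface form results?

[nuvzo+vʒagvu]

Rule 1: /f/ before /z/ (voiced) → [v]
Rule 1: /f/ before /ʒ/ (voiced) → [v]
Rule 1: /k/ before /v/ (voiced) → [g]
After rule 1: nuvzo+vʒagvu
Rule 2: no segment meets the rule's conditions; no change.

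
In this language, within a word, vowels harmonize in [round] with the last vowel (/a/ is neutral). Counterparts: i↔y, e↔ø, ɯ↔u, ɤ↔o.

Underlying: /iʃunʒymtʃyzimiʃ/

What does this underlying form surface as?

[iʃɯnʒimtʃizimiʃ]

/u/ harmonizes with /i/ ([-round]) → [ɯ]
/y/ harmonizes with /i/ ([-round]) → [i]
/y/ harmonizes with /i/ ([-round]) → [i]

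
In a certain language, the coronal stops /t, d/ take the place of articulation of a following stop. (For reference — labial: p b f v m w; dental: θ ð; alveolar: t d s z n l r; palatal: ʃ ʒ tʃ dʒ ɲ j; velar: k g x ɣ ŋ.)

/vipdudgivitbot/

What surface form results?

/d/ before /g/ (velar) → [g]
/t/ before /b/ (labial) → [p]

[vipduggivipbot]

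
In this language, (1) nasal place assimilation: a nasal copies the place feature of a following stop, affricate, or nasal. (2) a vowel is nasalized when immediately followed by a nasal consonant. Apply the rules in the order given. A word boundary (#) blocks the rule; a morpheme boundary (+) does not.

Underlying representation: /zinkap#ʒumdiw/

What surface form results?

[zĩŋkap#ʒũndiw]

Rule 1: /n/ before /k/ (velar) → [ŋ]
Rule 1: /m/ before /d/ (alveolar) → [n]
After rule 1: ziŋkap#ʒundiw
Rule 2: /i/ before nasal /ŋ/ → [ĩ]
Rule 2: /u/ before nasal /n/ → [ũ]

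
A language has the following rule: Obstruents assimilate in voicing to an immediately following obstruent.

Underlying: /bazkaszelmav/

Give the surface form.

[baskazzelmav]

/z/ before /k/ (voiceless) → [s]
/s/ before /z/ (voiced) → [z]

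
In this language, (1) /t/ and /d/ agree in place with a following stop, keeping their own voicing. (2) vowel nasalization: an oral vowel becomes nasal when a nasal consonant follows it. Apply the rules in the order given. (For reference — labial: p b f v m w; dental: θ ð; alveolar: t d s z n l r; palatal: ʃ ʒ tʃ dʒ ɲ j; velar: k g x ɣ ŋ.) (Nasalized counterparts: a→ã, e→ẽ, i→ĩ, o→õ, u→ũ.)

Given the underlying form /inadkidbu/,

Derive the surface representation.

[ĩnagkibbu]

Rule 1: /d/ before /k/ (velar) → [g]
Rule 1: /d/ before /b/ (labial) → [b]
After rule 1: inagkibbu
Rule 2: /i/ before nasal /n/ → [ĩ]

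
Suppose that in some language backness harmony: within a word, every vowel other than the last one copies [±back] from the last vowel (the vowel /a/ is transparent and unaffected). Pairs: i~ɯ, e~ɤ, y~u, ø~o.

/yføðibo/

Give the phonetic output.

/y/ harmonizes with /o/ ([+back]) → [u]
/ø/ harmonizes with /o/ ([+back]) → [o]
/i/ harmonizes with /o/ ([+back]) → [ɯ]

[ufoðɯbo]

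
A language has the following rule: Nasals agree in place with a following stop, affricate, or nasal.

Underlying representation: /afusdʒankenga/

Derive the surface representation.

/n/ before /k/ (velar) → [ŋ]
/n/ before /g/ (velar) → [ŋ]

[afusdʒaŋkeŋga]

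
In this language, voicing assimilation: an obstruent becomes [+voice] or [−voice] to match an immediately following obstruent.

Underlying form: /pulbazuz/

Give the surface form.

[pulbazuz]

no segment meets the rule's conditions; no change.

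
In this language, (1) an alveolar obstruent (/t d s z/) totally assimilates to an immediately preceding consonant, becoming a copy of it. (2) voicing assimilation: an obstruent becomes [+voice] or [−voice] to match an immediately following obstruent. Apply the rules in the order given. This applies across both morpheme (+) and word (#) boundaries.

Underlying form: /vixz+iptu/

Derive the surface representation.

[vixx+ippu]

Rule 1: /z/ after /x/ → [x] (total assimilation)
Rule 1: /t/ after /p/ → [p] (total assimilation)
After rule 1: vixx+ippu
Rule 2: no segment meets the rule's conditions; no change.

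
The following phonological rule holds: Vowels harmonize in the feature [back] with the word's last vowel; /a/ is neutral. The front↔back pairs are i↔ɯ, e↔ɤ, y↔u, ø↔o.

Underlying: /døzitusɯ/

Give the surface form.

[dozɯtusɯ]

/ø/ harmonizes with /ɯ/ ([+back]) → [o]
/i/ harmonizes with /ɯ/ ([+back]) → [ɯ]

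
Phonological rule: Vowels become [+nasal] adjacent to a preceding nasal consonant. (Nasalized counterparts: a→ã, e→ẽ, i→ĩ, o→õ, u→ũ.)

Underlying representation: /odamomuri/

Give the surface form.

/o/ after nasal /m/ → [õ]
/u/ after nasal /m/ → [ũ]

[odamõmũri]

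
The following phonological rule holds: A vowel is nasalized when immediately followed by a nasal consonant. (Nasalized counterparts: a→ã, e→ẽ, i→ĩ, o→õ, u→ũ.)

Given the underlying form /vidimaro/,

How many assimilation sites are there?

1

/i/ before nasal /m/ → [ĩ]
1 segment changes.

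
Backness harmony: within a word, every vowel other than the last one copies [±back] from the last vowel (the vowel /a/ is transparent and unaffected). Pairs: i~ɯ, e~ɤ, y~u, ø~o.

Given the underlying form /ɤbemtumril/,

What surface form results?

/ɤ/ harmonizes with /i/ ([-back]) → [e]
/u/ harmonizes with /i/ ([-back]) → [y]

[ebemtymril]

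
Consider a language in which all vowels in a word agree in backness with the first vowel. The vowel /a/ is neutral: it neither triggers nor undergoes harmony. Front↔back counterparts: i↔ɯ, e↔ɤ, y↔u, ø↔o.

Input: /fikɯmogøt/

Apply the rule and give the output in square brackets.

[fikimøgøt]

/ɯ/ harmonizes with /i/ ([-back]) → [i]
/o/ harmonizes with /i/ ([-back]) → [ø]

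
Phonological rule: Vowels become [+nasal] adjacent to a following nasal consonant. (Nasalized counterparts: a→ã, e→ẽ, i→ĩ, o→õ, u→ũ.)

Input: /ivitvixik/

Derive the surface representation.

[ivitvixik]

no segment meets the rule's conditions; no change.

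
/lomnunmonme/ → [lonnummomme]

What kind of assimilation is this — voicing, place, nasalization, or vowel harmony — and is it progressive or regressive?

/m/→[n] /n/→[m] /n/→[m].
Each target copies a feature from the following segment, so the direction is regressive.

place assimilation, regressive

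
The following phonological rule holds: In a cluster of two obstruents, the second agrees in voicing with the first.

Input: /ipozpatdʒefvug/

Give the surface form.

[ipozbattʃeffug]

/p/ after /z/ (voiced) → [b]
/dʒ/ after /t/ (voiceless) → [tʃ]
/v/ after /f/ (voiceless) → [f]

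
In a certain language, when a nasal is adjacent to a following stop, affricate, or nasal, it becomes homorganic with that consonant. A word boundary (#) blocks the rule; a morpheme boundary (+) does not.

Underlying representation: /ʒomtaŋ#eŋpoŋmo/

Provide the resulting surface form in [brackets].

[ʒontaŋ#empommo]

/m/ before /t/ (alveolar) → [n]
/ŋ/ before /p/ (labial) → [m]
/ŋ/ before /m/ (labial) → [m]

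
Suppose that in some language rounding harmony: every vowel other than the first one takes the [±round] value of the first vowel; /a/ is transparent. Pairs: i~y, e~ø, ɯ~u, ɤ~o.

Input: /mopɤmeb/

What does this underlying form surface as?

/ɤ/ harmonizes with /o/ ([+round]) → [o]
/e/ harmonizes with /o/ ([+round]) → [ø]

[mopomøb]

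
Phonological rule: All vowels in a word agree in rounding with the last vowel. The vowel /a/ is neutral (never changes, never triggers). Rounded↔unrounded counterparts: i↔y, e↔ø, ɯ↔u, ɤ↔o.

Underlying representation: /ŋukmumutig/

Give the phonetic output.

[ŋɯkmɯmɯtig]

/u/ harmonizes with /i/ ([-round]) → [ɯ]
/u/ harmonizes with /i/ ([-round]) → [ɯ]
/u/ harmonizes with /i/ ([-round]) → [ɯ]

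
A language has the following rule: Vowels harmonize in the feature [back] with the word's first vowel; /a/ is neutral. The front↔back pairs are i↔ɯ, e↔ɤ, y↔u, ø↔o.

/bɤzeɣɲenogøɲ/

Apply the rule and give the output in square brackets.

[bɤzɤɣɲɤnogoɲ]

/e/ harmonizes with /ɤ/ ([+back]) → [ɤ]
/e/ harmonizes with /ɤ/ ([+back]) → [ɤ]
/ø/ harmonizes with /ɤ/ ([+back]) → [o]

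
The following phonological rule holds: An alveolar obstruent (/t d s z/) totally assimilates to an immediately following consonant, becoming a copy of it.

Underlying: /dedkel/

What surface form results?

[dekkel]

/d/ before /k/ → [k] (total assimilation)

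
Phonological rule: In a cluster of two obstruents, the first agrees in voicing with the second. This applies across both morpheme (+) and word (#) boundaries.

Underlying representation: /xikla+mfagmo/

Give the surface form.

no segment meets the rule's conditions; no change.

[xikla+mfagmo]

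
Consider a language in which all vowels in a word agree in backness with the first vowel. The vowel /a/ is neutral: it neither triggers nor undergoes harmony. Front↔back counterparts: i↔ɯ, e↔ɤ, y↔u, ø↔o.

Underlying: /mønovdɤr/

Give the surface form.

[mønøvder]

/o/ harmonizes with /ø/ ([-back]) → [ø]
/ɤ/ harmonizes with /ø/ ([-back]) → [e]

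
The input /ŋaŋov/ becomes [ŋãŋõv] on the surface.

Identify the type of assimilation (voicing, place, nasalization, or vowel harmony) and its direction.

nasalization, progressive

/a/→[ã] /o/→[õ].
Each target copies a feature from the preceding segment, so the direction is progressive.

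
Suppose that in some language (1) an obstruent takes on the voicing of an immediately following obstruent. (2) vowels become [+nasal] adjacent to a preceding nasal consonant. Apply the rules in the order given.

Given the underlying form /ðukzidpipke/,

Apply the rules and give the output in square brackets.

[ðugzitpipke]

Rule 1: /k/ before /z/ (voiced) → [g]
Rule 1: /d/ before /p/ (voiceless) → [t]
After rule 1: ðugzitpipke
Rule 2: no segment meets the rule's conditions; no change.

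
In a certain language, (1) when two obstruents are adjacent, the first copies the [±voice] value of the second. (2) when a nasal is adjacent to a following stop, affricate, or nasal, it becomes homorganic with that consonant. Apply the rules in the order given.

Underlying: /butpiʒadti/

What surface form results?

[butpiʒatti]

Rule 1: /d/ before /t/ (voiceless) → [t]
After rule 1: butpiʒatti
Rule 2: no segment meets the rule's conditions; no change.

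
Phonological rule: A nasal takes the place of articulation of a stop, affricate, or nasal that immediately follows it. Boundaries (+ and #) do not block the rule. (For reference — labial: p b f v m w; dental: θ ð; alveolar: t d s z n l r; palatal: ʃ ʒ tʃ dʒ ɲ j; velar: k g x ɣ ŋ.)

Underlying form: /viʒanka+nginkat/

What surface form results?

/n/ before /k/ (velar) → [ŋ]
/n/ before /g/ (velar) → [ŋ]
/n/ before /k/ (velar) → [ŋ]

[viʒaŋka+ŋgiŋkat]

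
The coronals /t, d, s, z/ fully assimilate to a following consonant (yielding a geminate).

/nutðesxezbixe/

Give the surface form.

/t/ before /ð/ → [ð] (total assimilation)
/s/ before /x/ → [x] (total assimilation)
/z/ before /b/ → [b] (total assimilation)

[nuððexxebbixe]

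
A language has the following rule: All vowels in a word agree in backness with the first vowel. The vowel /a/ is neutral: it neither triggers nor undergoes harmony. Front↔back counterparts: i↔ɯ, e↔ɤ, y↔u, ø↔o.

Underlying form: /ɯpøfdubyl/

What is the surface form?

[ɯpofdubul]

/ø/ harmonizes with /ɯ/ ([+back]) → [o]
/y/ harmonizes with /ɯ/ ([+back]) → [u]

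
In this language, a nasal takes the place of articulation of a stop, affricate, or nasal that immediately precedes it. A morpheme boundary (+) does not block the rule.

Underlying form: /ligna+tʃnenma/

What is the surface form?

/n/ after /g/ (velar) → [ŋ]
/n/ after /tʃ/ (palatal) → [ɲ]
/m/ after /n/ (alveolar) → [n]

[ligŋa+tʃɲenna]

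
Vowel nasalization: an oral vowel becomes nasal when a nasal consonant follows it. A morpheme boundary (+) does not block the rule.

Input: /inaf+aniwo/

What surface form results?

[ĩnaf+ãniwo]

/i/ before nasal /n/ → [ĩ]
/a/ before nasal /n/ → [ã]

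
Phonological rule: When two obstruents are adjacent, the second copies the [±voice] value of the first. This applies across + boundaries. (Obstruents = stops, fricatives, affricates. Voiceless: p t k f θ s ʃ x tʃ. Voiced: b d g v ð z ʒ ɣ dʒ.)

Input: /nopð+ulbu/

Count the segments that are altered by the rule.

1

/ð/ after /p/ (voiceless) → [θ]
1 segment changes.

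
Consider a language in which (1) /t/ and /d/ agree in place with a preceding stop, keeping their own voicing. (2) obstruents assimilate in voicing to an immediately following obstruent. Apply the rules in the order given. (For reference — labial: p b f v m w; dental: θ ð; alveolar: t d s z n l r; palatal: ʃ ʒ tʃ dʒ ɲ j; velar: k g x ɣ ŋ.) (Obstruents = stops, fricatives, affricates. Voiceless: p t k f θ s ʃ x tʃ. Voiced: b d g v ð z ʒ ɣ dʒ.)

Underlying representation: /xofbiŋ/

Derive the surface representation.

Rule 1: no segment meets the rule's conditions; no change.
After rule 1: xofbiŋ
Rule 2: /f/ before /b/ (voiced) → [v]

[xovbiŋ]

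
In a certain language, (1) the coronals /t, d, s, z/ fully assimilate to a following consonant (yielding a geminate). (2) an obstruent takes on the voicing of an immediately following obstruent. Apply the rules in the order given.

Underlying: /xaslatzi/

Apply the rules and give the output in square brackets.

[xallazzi]

Rule 1: /s/ before /l/ → [l] (total assimilation)
Rule 1: /t/ before /z/ → [z] (total assimilation)
After rule 1: xallazzi
Rule 2: no segment meets the rule's conditions; no change.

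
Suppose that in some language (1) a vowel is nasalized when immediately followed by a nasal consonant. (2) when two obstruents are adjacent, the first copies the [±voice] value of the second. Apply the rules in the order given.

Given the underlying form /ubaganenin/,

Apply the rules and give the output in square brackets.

[ubagãnẽnĩn]

Rule 1: /a/ before nasal /n/ → [ã]
Rule 1: /e/ before nasal /n/ → [ẽ]
Rule 1: /i/ before nasal /n/ → [ĩ]
After rule 1: ubagãnẽnĩn
Rule 2: no segment meets the rule's conditions; no change.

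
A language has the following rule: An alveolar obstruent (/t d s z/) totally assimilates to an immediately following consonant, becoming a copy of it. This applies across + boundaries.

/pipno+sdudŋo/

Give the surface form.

/s/ before /d/ → [d] (total assimilation)
/d/ before /ŋ/ → [ŋ] (total assimilation)

[pipno+dduŋŋo]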